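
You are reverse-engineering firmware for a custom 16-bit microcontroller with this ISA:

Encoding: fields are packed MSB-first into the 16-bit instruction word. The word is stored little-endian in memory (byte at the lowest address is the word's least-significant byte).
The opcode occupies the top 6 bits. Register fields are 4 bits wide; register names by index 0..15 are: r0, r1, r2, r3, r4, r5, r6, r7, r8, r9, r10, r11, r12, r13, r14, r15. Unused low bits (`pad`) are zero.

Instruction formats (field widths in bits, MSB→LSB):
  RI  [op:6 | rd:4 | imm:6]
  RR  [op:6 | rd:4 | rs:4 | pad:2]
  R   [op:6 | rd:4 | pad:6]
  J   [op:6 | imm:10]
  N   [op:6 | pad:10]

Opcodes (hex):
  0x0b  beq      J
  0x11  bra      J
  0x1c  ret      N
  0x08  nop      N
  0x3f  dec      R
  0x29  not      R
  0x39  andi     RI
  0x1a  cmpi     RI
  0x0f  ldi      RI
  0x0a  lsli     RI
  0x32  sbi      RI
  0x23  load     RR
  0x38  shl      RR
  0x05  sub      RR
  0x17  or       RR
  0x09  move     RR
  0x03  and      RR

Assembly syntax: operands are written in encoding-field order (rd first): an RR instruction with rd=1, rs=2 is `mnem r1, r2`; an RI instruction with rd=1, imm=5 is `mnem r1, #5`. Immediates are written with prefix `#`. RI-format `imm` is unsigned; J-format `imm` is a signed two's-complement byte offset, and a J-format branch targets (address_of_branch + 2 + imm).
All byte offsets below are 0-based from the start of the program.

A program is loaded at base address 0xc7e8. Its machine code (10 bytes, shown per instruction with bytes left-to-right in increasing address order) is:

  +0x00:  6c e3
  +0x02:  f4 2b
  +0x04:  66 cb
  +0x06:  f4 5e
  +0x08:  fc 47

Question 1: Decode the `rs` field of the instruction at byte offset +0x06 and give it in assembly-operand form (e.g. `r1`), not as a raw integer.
r13

@+06  little-endian(f4 5e) = 0x5ef4
  opcode bits[15:10]=0x17: or/RR
  rd@[9:6]=0xb ⇒ r11
  rs@[5:2]=0xd ⇒ r13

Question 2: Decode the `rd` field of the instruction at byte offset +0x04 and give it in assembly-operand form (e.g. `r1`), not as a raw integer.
r13

[04] 66 cb → 0xcb66
  opcode bits[15:10]=0x32: sbi/RI
  [9:6] rd=13 = r13
  [5:0] imm=38 = #38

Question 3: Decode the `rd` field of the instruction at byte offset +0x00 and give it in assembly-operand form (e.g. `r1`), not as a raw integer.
+0x00: 6c e3 ⇒ word 0xe36c (little)
  opcode bits[15:10]=0x38: shl/RR
  rd: (w>>6)&0xf=0xd → r13
  rs: (w>>2)&0xf=0xb → r11

r13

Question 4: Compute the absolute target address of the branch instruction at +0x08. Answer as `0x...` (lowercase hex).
0xc7ee

[08] fc 47 → 0x47fc
  op=0x47fc>>10=0x11 ⇒ bra (J)
  [9:0] imm=1020 (s10→-4) = #-4
  target = base 0xc7e8 + off 0x08 + 2 + imm -4 = 0xc7ee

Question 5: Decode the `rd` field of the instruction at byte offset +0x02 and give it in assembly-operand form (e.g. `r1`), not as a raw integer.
[02] f4 2b → 0x2bf4
  top 6b → 0xa → lsli [RI]
  rd@[9:6]=0xf ⇒ r15
  imm@[5:0]=0x34 ⇒ #52

r15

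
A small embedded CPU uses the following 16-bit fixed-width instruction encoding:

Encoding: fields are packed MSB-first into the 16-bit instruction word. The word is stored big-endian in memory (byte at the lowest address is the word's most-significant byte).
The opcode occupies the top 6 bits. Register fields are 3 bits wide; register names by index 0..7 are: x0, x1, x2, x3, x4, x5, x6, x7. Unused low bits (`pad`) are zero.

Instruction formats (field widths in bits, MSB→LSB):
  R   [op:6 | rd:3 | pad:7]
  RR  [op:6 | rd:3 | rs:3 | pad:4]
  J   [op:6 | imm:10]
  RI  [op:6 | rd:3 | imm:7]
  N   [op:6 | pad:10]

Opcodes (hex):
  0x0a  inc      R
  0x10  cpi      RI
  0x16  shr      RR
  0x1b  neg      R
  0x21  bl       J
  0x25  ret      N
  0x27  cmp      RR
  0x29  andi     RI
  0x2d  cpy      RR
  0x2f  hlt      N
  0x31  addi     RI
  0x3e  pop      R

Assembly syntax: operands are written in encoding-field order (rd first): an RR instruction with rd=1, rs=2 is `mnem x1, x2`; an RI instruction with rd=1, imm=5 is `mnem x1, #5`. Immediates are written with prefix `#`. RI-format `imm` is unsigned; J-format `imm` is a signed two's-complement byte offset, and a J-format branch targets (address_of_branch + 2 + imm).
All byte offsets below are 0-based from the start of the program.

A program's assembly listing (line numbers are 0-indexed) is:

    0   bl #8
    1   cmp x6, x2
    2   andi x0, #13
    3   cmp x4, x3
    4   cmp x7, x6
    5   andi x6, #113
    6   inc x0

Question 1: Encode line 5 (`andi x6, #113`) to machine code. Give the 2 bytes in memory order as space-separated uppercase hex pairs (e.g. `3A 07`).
L5: andi op=0x29:6|rd=6:3|imm=113:7 ⇒ 0xa771 ⇒ big a7 71

A7 71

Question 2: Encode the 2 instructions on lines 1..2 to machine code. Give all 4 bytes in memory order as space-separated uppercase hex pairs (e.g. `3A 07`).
9F 20 A4 0D

L1: cmp op=0x27:6|rd=6:3|rs=2:3|pad=0:4 ⇒ 0x9f20 ⇒ big 9f 20
L2: andi op=0x29:6|rd=0:3|imm=13:7 ⇒ 0xa40d ⇒ big a4 0d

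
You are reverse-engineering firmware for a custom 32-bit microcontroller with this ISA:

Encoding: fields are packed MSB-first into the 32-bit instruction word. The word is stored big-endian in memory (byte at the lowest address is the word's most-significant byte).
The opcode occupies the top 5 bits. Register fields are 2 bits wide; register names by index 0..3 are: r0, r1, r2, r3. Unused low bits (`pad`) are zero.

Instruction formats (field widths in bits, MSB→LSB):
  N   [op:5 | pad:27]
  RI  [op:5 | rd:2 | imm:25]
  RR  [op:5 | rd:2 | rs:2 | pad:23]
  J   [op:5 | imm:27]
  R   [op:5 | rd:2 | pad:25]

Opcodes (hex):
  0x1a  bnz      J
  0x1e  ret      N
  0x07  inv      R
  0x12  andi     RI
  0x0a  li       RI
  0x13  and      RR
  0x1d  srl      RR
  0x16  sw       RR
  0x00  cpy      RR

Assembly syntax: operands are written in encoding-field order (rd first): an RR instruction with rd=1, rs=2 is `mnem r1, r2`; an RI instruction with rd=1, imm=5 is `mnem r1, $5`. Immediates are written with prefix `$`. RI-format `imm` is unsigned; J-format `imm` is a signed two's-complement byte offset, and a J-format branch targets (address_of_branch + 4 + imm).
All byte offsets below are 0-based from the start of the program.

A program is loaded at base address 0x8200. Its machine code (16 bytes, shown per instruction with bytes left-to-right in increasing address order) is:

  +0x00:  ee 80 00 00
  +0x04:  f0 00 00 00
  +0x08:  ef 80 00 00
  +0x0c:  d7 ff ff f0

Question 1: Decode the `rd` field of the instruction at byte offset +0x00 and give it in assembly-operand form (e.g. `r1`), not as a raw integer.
r3

off 0x00: read ee 80 00 00 as big → 0xee800000
  op=0xee800000>>27=0x1d ⇒ srl (RR)
  rd@[26:25]=0x3 ⇒ r3
  rs@[24:23]=0x1 ⇒ r1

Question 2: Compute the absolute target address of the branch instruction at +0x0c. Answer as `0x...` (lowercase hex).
0x8200

[0c] d7 ff ff f0 → 0xd7fffff0
  opcode bits[31:27]=0x1a: bnz/J
  imm: (w>>0)&0x7ffffff=0x7fffff0 (s27→-16) → $-16
  target = base 0x8200 + off 0x0c + 4 + imm -16 = 0x8200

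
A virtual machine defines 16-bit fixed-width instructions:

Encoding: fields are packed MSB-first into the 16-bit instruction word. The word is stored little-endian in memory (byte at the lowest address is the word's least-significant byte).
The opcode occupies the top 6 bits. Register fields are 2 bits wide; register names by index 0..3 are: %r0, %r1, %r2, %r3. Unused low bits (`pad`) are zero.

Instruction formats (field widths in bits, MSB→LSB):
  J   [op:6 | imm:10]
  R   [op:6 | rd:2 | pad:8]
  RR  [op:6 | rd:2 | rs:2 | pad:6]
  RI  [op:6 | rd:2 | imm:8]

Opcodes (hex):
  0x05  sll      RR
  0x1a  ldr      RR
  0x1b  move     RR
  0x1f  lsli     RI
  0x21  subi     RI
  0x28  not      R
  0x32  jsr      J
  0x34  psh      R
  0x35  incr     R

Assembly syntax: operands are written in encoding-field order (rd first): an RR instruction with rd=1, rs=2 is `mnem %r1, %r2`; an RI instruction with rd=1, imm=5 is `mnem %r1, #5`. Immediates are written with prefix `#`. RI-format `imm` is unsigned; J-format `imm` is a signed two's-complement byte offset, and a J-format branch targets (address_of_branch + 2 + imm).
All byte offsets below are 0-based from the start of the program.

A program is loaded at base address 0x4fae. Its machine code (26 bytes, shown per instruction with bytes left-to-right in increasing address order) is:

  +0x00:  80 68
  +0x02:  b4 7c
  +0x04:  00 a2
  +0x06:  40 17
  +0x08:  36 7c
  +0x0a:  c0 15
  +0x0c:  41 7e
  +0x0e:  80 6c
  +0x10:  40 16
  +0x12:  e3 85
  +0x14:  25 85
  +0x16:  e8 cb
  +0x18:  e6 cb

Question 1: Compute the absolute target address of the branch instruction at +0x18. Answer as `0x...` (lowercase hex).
+0x18: e6 cb ⇒ word 0xcbe6 (little)
  op=0xcbe6>>10=0x32 ⇒ jsr (J)
  imm@[9:0]=0x3e6 (s10→-26) ⇒ #-26
  target = base 0x4fae + off 0x18 + 2 + imm -26 = 0x4fae

0x4fae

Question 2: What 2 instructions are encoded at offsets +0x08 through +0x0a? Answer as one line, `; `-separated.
lsli %r0, #54; sll %r1, %r3

+0x08: 36 7c ⇒ word 0x7c36 (little)
  top 6b → 0x1f → lsli [RI]
  rd: (w>>8)&0x3=0x0 → %r0
  imm: (w>>0)&0xff=0x36 → #54
+0x0a: c0 15 ⇒ word 0x15c0 (little)
  top 6b → 0x5 → sll [RR]
  rd: (w>>8)&0x3=0x1 → %r1
  rs: (w>>6)&0x3=0x3 → %r3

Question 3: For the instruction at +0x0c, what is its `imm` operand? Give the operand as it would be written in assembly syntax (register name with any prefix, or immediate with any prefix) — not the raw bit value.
#65

+0x0c: 41 7e ⇒ word 0x7e41 (little)
  top 6b → 0x1f → lsli [RI]
  rd: (w>>8)&0x3=0x2 → %r2
  imm: (w>>0)&0xff=0x41 → #65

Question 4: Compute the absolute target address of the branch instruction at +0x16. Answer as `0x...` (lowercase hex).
0x4fae

+0x16: e8 cb ⇒ word 0xcbe8 (little)
  top 6b → 0x32 → jsr [J]
  imm: (w>>0)&0x3ff=0x3e8 (s10→-24) → #-24
  target = base 0x4fae + off 0x16 + 2 + imm -24 = 0x4fae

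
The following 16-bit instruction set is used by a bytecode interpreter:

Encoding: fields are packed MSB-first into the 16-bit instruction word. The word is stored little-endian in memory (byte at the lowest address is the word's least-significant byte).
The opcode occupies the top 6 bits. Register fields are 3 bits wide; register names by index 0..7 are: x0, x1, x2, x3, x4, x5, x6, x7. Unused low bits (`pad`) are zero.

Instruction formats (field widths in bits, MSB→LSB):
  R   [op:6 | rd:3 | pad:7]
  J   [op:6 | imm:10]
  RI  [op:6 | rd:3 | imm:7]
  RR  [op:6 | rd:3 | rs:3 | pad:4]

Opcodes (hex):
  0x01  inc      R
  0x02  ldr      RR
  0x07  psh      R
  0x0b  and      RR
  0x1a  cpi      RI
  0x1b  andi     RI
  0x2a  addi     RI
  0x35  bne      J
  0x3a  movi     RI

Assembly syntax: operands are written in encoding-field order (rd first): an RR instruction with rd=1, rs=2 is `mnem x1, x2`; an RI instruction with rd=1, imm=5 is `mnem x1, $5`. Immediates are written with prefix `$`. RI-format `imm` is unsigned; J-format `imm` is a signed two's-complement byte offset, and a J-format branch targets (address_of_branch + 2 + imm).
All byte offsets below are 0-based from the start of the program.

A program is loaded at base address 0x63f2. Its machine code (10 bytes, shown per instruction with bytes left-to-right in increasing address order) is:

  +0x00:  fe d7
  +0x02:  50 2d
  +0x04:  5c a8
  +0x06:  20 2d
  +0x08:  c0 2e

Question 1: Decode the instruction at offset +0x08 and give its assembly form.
[08] c0 2e → 0x2ec0
  op=0x2ec0>>10=0xb ⇒ and (RR)
  [9:7] rd=5 = x5
  [6:4] rs=4 = x4

and x5, x4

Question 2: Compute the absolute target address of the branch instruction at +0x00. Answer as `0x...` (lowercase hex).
0x63f2

@+00  little-endian(fe d7) = 0xd7fe
  top 6b → 0x35 → bne [J]
  [9:0] imm=1022 (s10→-2) = $-2
  target = base 0x63f2 + off 0x00 + 2 + imm -2 = 0x63f2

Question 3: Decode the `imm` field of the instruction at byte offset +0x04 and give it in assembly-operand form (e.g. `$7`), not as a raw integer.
$92

@+04  little-endian(5c a8) = 0xa85c
  top 6b → 0x2a → addi [RI]
  rd@[9:7]=0x0 ⇒ x0
  imm@[6:0]=0x5c ⇒ $92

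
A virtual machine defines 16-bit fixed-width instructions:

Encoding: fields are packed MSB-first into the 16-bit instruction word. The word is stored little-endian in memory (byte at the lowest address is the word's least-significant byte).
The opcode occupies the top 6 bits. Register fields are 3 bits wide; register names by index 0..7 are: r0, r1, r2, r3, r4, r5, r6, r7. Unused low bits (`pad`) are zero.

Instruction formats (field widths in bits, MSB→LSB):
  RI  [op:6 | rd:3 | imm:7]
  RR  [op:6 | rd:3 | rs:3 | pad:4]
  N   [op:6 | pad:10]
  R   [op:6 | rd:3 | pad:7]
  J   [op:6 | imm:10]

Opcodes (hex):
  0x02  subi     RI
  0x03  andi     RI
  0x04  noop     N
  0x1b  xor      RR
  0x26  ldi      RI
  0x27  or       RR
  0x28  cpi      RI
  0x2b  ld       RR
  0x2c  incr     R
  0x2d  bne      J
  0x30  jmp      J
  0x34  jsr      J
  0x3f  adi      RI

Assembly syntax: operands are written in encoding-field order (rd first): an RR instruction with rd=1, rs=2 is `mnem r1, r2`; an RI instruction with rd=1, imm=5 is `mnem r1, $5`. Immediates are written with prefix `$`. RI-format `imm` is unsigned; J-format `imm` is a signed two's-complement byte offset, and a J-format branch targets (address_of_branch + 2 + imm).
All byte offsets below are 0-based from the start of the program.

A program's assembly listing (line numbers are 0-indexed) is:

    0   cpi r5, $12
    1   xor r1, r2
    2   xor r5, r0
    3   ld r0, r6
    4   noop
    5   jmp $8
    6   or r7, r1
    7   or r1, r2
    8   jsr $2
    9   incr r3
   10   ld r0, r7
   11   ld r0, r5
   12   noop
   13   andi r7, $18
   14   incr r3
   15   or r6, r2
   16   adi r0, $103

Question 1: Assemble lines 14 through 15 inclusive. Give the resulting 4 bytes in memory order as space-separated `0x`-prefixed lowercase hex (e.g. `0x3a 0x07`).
0x80 0xb1 0x20 0x9f

14. incr fields op=0x2c:6|rd=3:3|pad=0:7 → word b180h → 80 b1
15. or fields op=0x27:6|rd=6:3|rs=2:3|pad=0:4 → word 9f20h → 20 9f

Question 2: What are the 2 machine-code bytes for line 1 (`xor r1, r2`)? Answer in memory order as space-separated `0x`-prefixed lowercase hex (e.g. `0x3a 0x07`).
L1: xor op=0x1b:6|rd=1:3|rs=2:3|pad=0:4 ⇒ 0x6ca0 ⇒ little a0 6c

0xa0 0x6c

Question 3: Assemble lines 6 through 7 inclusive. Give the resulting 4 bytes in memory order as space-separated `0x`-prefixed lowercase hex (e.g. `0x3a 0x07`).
line 6 (or): pack op=0x27:6|rd=7:3|rs=1:3|pad=0:4 = 0x9f90; little→ 90 9f
line 7 (or): pack op=0x27:6|rd=1:3|rs=2:3|pad=0:4 = 0x9ca0; little→ a0 9c

0x90 0x9f 0xa0 0x9c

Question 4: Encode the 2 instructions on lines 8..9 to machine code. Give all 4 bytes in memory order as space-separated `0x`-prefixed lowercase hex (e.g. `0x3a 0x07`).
L8: jsr op=0x34:6|imm=2:10 ⇒ 0xd002 ⇒ little 02 d0
L9: incr op=0x2c:6|rd=3:3|pad=0:7 ⇒ 0xb180 ⇒ little 80 b1

0x02 0xd0 0x80 0xb1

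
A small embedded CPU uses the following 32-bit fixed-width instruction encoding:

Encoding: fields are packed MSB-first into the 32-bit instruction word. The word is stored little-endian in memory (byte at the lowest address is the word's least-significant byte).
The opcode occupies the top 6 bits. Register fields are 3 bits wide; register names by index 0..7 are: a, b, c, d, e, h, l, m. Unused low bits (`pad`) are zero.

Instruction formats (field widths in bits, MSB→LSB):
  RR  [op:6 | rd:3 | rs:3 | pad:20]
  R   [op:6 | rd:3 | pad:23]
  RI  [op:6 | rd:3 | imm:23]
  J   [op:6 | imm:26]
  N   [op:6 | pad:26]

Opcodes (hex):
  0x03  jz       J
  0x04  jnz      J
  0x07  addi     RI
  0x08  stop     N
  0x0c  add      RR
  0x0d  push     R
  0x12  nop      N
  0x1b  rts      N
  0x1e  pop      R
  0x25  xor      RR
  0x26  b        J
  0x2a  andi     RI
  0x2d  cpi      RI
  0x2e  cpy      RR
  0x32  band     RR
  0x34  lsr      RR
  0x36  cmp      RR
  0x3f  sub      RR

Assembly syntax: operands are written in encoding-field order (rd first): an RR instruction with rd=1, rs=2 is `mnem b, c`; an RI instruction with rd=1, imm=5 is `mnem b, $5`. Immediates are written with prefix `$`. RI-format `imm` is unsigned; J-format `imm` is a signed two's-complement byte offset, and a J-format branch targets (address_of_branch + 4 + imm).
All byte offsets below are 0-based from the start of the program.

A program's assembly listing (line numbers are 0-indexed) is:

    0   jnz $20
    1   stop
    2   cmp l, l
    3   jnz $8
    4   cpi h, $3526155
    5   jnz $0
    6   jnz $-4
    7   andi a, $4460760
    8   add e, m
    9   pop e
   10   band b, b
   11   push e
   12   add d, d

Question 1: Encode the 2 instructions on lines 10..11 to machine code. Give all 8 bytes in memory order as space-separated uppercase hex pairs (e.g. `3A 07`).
00 00 90 C8 00 00 00 36

L10: band op=0x32:6|rd=1:3|rs=1:3|pad=0:20 ⇒ 0xc8900000 ⇒ little 00 00 90 c8
L11: push op=0xd:6|rd=4:3|pad=0:23 ⇒ 0x36000000 ⇒ little 00 00 00 36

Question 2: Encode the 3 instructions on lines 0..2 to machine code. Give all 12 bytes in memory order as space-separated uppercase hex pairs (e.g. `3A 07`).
0. jnz fields op=0x4:6|imm=20:26 → word 10000014h → 14 00 00 10
1. stop fields op=0x8:6|pad=0:26 → word 20000000h → 00 00 00 20
2. cmp fields op=0x36:6|rd=6:3|rs=6:3|pad=0:20 → word db600000h → 00 00 60 db

14 00 00 10 00 00 00 20 00 00 60 DB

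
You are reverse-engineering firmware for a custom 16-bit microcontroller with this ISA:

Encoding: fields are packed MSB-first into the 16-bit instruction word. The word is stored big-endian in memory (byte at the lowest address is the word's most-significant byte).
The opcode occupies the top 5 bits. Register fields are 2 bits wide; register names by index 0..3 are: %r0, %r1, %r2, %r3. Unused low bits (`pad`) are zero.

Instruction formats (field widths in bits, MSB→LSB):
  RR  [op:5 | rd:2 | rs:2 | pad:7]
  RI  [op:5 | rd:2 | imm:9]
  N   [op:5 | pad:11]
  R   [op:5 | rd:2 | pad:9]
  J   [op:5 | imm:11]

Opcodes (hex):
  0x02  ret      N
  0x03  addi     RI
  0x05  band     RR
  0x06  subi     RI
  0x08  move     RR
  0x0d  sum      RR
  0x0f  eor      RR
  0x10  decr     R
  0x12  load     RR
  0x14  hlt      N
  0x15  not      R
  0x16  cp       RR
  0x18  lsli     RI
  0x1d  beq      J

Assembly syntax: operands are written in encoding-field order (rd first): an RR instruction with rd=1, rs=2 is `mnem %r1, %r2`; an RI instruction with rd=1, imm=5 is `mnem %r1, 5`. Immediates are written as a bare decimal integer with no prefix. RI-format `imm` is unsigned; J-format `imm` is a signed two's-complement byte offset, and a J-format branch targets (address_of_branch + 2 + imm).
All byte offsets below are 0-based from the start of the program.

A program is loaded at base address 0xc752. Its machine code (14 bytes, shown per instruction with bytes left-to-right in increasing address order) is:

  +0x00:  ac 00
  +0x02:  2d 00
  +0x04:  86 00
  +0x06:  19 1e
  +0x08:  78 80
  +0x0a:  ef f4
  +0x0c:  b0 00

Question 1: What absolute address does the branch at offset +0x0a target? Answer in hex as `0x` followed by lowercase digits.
off 0x0a: read ef f4 as big → 0xeff4
  op=0xeff4>>11=0x1d ⇒ beq (J)
  imm: (w>>0)&0x7ff=0x7f4 (s11→-12) → -12
  target = base 0xc752 + off 0x0a + 2 + imm -12 = 0xc752

0xc752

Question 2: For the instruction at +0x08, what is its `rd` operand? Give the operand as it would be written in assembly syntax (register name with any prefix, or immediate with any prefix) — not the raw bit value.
[08] 78 80 → 0x7880
  op=0x7880>>11=0xf ⇒ eor (RR)
  [10:9] rd=0 = %r0
  [8:7] rs=1 = %r1

%r0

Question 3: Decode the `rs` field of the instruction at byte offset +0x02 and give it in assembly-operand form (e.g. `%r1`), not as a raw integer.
%r2

off 0x02: read 2d 00 as big → 0x2d00
  opcode bits[15:11]=0x5: band/RR
  [10:9] rd=2 = %r2
  [8:7] rs=2 = %r2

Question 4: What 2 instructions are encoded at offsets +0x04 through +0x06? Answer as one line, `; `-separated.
decr %r3; addi %r0, 286

off 0x04: read 86 00 as big → 0x8600
  opcode bits[15:11]=0x10: decr/R
  [10:9] rd=3 = %r3
off 0x06: read 19 1e as big → 0x191e
  opcode bits[15:11]=0x3: addi/RI
  [10:9] rd=0 = %r0
  [8:0] imm=286 = 286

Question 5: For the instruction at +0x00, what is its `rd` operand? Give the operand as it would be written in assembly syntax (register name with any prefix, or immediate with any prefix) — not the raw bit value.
%r2

@+00  big-endian(ac 00) = 0xac00
  op=0xac00>>11=0x15 ⇒ not (R)
  rd: (w>>9)&0x3=0x2 → %r2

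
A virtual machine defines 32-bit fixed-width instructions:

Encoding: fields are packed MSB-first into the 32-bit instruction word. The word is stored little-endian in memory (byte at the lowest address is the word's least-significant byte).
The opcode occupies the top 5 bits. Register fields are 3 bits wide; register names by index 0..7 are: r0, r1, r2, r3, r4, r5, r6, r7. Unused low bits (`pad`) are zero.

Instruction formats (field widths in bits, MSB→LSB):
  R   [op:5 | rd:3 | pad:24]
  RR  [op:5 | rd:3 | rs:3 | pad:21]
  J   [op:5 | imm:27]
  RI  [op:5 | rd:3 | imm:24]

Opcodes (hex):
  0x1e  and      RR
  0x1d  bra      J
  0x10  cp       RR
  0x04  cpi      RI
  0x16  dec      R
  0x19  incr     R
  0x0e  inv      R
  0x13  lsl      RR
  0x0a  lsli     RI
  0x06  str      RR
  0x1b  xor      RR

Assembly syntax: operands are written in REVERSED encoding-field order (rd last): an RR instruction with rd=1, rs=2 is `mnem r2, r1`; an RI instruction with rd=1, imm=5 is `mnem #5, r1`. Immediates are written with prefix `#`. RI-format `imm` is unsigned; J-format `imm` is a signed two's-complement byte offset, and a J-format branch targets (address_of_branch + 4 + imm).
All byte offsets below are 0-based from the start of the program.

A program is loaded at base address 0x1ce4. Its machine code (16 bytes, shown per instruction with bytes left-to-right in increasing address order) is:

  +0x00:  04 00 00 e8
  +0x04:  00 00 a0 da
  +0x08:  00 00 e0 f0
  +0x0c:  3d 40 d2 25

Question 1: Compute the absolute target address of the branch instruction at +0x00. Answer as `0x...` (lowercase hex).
0x1cec

+0x00: 04 00 00 e8 ⇒ word 0xe8000004 (little)
  top 5b → 0x1d → bra [J]
  imm: (w>>0)&0x7ffffff=0x4 → #4
  target = base 0x1ce4 + off 0x00 + 4 + imm 4 = 0x1cec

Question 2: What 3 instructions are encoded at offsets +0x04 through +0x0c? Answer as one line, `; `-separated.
xor r5, r2; and r7, r0; cpi #13779005, r5

+0x04: 00 00 a0 da ⇒ word 0xdaa00000 (little)
  op=0xdaa00000>>27=0x1b ⇒ xor (RR)
  rd@[26:24]=0x2 ⇒ r2
  rs@[23:21]=0x5 ⇒ r5
+0x08: 00 00 e0 f0 ⇒ word 0xf0e00000 (little)
  op=0xf0e00000>>27=0x1e ⇒ and (RR)
  rd@[26:24]=0x0 ⇒ r0
  rs@[23:21]=0x7 ⇒ r7
+0x0c: 3d 40 d2 25 ⇒ word 0x25d2403d (little)
  op=0x25d2403d>>27=0x4 ⇒ cpi (RI)
  rd@[26:24]=0x5 ⇒ r5
  imm@[23:0]=0xd2403d ⇒ #13779005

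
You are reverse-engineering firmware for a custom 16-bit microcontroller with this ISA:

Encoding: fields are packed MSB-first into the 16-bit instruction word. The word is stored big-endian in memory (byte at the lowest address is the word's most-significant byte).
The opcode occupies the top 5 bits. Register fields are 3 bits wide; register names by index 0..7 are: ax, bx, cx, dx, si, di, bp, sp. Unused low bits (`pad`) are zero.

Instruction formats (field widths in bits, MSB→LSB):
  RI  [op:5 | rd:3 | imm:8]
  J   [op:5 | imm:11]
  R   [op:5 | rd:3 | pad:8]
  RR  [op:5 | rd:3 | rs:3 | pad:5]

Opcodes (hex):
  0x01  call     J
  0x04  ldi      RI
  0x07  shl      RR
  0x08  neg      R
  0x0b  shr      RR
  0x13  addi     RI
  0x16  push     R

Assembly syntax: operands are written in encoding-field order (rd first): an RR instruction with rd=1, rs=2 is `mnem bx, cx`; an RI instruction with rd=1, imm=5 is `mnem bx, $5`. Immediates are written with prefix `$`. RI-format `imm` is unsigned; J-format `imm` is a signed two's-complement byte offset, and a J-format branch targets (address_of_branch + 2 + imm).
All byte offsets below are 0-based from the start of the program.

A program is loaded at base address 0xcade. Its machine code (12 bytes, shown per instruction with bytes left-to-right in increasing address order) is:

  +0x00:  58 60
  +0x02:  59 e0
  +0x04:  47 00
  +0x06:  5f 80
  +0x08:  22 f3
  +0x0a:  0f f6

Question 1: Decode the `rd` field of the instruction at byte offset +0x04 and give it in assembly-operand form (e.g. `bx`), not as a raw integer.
@+04  big-endian(47 00) = 0x4700
  op=0x4700>>11=0x8 ⇒ neg (R)
  rd: (w>>8)&0x7=0x7 → sp

sp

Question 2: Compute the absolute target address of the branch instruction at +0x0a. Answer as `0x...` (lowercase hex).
0xcae0

[0a] 0f f6 → 0x0ff6
  op=0x0ff6>>11=0x1 ⇒ call (J)
  imm: (w>>0)&0x7ff=0x7f6 (s11→-10) → $-10
  target = base 0xcade + off 0x0a + 2 + imm -10 = 0xcae0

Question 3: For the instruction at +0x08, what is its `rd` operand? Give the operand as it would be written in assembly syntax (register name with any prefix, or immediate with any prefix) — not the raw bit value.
+0x08: 22 f3 ⇒ word 0x22f3 (big)
  op=0x22f3>>11=0x4 ⇒ ldi (RI)
  [10:8] rd=2 = cx
  [7:0] imm=243 = $243

cx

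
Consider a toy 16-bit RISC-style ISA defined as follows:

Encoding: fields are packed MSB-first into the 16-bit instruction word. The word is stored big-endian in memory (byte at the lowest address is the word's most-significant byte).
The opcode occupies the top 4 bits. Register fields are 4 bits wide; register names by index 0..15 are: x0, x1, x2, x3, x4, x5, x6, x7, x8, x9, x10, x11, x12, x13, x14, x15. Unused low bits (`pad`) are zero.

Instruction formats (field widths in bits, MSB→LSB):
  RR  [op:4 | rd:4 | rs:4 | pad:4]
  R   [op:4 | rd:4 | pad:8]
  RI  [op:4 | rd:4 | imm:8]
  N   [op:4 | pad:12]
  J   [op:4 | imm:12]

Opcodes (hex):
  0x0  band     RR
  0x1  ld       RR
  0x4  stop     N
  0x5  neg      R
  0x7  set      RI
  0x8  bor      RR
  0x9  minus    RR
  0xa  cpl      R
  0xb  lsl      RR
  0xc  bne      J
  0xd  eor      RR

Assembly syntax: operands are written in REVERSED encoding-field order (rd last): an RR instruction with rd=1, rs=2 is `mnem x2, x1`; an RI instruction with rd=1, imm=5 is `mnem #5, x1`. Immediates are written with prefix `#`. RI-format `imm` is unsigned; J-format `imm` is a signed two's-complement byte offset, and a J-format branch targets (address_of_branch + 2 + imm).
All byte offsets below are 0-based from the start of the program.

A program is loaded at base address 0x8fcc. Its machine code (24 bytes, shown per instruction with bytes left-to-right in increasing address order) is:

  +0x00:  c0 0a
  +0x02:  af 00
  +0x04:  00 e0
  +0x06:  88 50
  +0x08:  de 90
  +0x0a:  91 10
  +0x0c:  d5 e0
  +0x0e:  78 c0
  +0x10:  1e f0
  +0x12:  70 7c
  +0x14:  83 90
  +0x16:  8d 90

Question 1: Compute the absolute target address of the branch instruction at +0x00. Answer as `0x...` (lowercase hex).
off 0x00: read c0 0a as big → 0xc00a
  op=0xc00a>>12=0xc ⇒ bne (J)
  imm: (w>>0)&0xfff=0xa → #10
  target = base 0x8fcc + off 0x00 + 2 + imm 10 = 0x8fd8

0x8fd8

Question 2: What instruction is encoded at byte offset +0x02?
@+02  big-endian(af 00) = 0xaf00
  top 4b → 0xa → cpl [R]
  rd@[11:8]=0xf ⇒ x15

cpl x15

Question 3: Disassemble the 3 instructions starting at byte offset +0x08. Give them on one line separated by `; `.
[08] de 90 → 0xde90
  opcode bits[15:12]=0xd: eor/RR
  [11:8] rd=14 = x14
  [7:4] rs=9 = x9
[0a] 91 10 → 0x9110
  opcode bits[15:12]=0x9: minus/RR
  [11:8] rd=1 = x1
  [7:4] rs=1 = x1
[0c] d5 e0 → 0xd5e0
  opcode bits[15:12]=0xd: eor/RR
  [11:8] rd=5 = x5
  [7:4] rs=14 = x14

eor x9, x14; minus x1, x1; eor x14, x5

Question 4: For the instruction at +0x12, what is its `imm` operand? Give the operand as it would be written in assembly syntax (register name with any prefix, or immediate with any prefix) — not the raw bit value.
#124

[12] 70 7c → 0x707c
  op=0x707c>>12=0x7 ⇒ set (RI)
  rd@[11:8]=0x0 ⇒ x0
  imm@[7:0]=0x7c ⇒ #124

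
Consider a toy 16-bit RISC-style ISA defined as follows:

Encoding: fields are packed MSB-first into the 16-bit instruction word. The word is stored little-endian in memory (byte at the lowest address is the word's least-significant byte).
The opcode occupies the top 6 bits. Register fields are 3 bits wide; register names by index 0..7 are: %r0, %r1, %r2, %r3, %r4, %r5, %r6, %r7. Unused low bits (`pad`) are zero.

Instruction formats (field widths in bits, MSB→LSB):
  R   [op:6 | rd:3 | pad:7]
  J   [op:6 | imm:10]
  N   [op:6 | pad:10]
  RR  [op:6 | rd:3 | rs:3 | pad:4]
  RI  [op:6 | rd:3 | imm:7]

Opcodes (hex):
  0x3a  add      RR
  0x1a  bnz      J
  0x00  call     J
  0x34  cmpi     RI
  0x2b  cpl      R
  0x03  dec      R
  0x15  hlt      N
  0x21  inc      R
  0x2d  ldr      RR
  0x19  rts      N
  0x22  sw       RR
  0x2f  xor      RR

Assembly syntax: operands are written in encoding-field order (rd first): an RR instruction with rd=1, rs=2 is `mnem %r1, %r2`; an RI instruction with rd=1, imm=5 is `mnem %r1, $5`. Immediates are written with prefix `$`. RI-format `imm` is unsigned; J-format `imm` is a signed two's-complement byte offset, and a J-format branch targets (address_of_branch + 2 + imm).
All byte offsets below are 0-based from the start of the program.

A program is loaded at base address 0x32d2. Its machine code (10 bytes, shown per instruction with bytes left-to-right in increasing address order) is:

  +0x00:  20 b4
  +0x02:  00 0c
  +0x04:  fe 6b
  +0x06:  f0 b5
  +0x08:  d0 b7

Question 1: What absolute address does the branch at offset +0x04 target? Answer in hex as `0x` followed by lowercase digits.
[04] fe 6b → 0x6bfe
  opcode bits[15:10]=0x1a: bnz/J
  imm@[9:0]=0x3fe (s10→-2) ⇒ $-2
  target = base 0x32d2 + off 0x04 + 2 + imm -2 = 0x32d6

0x32d6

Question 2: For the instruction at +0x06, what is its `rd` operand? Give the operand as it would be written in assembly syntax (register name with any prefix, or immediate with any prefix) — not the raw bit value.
@+06  little-endian(f0 b5) = 0xb5f0
  opcode bits[15:10]=0x2d: ldr/RR
  rd@[9:7]=0x3 ⇒ %r3
  rs@[6:4]=0x7 ⇒ %r7

%r3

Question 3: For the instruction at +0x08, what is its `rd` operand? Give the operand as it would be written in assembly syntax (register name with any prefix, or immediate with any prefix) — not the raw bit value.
off 0x08: read d0 b7 as little → 0xb7d0
  top 6b → 0x2d → ldr [RR]
  rd@[9:7]=0x7 ⇒ %r7
  rs@[6:4]=0x5 ⇒ %r5

%r7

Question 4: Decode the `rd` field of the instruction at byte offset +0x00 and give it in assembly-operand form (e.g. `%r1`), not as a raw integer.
+0x00: 20 b4 ⇒ word 0xb420 (little)
  op=0xb420>>10=0x2d ⇒ ldr (RR)
  rd: (w>>7)&0x7=0x0 → %r0
  rs: (w>>4)&0x7=0x2 → %r2

%r0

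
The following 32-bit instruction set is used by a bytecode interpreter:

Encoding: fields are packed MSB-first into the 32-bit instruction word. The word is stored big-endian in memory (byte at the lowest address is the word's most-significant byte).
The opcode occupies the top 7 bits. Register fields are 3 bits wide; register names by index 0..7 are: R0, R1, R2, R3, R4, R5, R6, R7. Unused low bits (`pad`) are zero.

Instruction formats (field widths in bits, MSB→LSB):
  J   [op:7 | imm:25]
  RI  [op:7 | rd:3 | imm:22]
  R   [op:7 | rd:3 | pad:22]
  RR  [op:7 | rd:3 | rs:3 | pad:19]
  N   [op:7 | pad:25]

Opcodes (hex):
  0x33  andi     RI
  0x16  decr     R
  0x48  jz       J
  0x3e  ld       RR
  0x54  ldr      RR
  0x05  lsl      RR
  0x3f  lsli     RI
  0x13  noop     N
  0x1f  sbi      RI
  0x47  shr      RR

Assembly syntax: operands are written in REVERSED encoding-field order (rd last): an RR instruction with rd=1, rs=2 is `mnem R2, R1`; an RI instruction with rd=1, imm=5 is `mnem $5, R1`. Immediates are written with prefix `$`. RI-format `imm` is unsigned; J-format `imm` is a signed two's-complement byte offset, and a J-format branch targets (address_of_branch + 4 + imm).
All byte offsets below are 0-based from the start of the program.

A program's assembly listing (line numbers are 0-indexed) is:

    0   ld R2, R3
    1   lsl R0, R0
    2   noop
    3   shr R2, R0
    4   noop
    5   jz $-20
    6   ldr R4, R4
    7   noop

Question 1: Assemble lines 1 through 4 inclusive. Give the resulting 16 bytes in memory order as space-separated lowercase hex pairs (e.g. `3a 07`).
line 1 (lsl): pack op=0x5:7|rd=0:3|rs=0:3|pad=0:19 = 0x0a000000; big→ 0a 00 00 00
line 2 (noop): pack op=0x13:7|pad=0:25 = 0x26000000; big→ 26 00 00 00
line 3 (shr): pack op=0x47:7|rd=0:3|rs=2:3|pad=0:19 = 0x8e100000; big→ 8e 10 00 00
line 4 (noop): pack op=0x13:7|pad=0:25 = 0x26000000; big→ 26 00 00 00

0a 00 00 00 26 00 00 00 8e 10 00 00 26 00 00 00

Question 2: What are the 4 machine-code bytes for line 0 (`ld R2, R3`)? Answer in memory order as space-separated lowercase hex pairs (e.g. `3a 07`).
7c d0 00 00

0. ld fields op=0x3e:7|rd=3:3|rs=2:3|pad=0:19 → word 7cd00000h → 7c d0 00 00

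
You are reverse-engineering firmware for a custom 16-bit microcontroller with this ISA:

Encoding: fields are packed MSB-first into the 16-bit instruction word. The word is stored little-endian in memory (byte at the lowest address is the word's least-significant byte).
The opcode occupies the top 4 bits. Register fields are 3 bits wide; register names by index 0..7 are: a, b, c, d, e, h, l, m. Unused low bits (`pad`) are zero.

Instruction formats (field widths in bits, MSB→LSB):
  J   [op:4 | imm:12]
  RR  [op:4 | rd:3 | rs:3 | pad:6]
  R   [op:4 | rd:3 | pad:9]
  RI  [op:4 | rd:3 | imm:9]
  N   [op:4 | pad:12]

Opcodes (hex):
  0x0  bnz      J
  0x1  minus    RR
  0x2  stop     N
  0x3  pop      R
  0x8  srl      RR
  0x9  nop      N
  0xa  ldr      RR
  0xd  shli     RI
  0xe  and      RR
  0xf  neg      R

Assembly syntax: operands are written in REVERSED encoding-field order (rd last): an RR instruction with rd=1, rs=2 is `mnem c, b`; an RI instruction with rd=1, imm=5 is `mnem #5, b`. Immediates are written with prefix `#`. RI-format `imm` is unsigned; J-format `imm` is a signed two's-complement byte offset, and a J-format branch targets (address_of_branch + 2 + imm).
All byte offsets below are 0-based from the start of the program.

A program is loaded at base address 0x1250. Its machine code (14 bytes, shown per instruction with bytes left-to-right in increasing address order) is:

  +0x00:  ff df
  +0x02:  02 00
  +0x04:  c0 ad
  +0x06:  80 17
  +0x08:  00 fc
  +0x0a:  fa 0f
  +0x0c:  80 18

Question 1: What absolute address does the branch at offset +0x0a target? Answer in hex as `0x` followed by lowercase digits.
off 0x0a: read fa 0f as little → 0x0ffa
  op=0x0ffa>>12=0x0 ⇒ bnz (J)
  [11:0] imm=4090 (s12→-6) = #-6
  target = base 0x1250 + off 0x0a + 2 + imm -6 = 0x1256

0x1256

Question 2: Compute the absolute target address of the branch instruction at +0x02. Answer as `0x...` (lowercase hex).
0x1256

+0x02: 02 00 ⇒ word 0x0002 (little)
  top 4b → 0x0 → bnz [J]
  [11:0] imm=2 = #2
  target = base 0x1250 + off 0x02 + 2 + imm 2 = 0x1256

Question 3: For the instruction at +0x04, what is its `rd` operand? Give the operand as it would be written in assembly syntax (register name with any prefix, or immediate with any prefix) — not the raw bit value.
off 0x04: read c0 ad as little → 0xadc0
  op=0xadc0>>12=0xa ⇒ ldr (RR)
  [11:9] rd=6 = l
  [8:6] rs=7 = m

l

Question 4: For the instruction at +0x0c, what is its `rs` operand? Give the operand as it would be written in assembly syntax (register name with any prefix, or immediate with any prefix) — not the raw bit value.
c

[0c] 80 18 → 0x1880
  top 4b → 0x1 → minus [RR]
  [11:9] rd=4 = e
  [8:6] rs=2 = c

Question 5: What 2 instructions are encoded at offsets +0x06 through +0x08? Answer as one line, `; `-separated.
minus l, d; neg l

@+06  little-endian(80 17) = 0x1780
  op=0x1780>>12=0x1 ⇒ minus (RR)
  [11:9] rd=3 = d
  [8:6] rs=6 = l
@+08  little-endian(00 fc) = 0xfc00
  op=0xfc00>>12=0xf ⇒ neg (R)
  [11:9] rd=6 = l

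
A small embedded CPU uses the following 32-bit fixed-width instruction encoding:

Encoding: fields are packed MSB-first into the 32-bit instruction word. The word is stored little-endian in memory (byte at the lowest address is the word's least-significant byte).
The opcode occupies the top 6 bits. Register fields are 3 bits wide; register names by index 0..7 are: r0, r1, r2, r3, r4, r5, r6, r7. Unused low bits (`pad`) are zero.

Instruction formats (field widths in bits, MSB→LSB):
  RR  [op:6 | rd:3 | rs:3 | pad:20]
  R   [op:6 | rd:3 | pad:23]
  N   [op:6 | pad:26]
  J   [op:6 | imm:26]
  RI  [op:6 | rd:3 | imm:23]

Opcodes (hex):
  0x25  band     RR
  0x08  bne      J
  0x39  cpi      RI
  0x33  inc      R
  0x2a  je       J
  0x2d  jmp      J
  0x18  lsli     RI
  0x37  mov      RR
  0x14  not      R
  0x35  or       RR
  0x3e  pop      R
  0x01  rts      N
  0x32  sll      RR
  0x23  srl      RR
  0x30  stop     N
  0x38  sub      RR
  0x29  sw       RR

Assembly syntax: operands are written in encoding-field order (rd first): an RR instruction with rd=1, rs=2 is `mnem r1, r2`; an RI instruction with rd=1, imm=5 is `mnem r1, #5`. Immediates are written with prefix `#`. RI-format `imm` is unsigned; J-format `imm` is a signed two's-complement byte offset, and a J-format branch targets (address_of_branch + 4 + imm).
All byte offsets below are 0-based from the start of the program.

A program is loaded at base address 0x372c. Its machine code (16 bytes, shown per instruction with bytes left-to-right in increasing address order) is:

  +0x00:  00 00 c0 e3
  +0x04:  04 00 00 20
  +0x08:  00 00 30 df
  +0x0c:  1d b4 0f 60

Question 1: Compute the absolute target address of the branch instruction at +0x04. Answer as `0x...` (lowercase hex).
+0x04: 04 00 00 20 ⇒ word 0x20000004 (little)
  op=0x20000004>>26=0x8 ⇒ bne (J)
  imm@[25:0]=0x4 ⇒ #4
  target = base 0x372c + off 0x04 + 4 + imm 4 = 0x3738

0x3738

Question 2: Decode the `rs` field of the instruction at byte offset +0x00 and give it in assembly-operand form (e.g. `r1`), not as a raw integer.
off 0x00: read 00 00 c0 e3 as little → 0xe3c00000
  opcode bits[31:26]=0x38: sub/RR
  rd@[25:23]=0x7 ⇒ r7
  rs@[22:20]=0x4 ⇒ r4

r4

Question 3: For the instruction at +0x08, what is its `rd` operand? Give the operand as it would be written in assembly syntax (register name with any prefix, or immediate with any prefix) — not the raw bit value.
+0x08: 00 00 30 df ⇒ word 0xdf300000 (little)
  top 6b → 0x37 → mov [RR]
  rd@[25:23]=0x6 ⇒ r6
  rs@[22:20]=0x3 ⇒ r3

r6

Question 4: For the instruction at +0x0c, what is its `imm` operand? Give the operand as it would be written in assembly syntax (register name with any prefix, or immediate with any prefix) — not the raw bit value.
[0c] 1d b4 0f 60 → 0x600fb41d
  opcode bits[31:26]=0x18: lsli/RI
  [25:23] rd=0 = r0
  [22:0] imm=1029149 = #1029149

#1029149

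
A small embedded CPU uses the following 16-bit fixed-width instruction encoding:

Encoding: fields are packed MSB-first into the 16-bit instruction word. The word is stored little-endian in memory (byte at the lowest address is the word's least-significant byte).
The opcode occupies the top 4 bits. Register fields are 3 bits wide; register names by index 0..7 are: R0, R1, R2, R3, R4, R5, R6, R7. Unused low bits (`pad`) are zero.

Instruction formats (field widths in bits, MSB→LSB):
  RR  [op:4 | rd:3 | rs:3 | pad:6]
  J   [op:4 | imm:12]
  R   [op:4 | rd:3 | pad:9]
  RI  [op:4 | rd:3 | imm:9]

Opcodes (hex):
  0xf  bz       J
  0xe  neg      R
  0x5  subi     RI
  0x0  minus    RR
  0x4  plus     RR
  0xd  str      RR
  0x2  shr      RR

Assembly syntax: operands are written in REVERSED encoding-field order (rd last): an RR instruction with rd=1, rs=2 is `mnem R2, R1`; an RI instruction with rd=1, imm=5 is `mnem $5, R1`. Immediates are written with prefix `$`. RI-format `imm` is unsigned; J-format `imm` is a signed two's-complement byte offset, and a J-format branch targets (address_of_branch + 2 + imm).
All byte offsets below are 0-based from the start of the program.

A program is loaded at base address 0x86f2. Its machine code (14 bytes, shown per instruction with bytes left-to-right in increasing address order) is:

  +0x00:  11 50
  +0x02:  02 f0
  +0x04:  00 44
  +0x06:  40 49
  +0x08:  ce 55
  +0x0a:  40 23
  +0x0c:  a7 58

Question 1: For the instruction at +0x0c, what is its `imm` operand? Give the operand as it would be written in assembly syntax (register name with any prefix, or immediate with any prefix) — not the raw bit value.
$167

@+0c  little-endian(a7 58) = 0x58a7
  op=0x58a7>>12=0x5 ⇒ subi (RI)
  rd: (w>>9)&0x7=0x4 → R4
  imm: (w>>0)&0x1ff=0xa7 → $167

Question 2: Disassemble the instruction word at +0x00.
+0x00: 11 50 ⇒ word 0x5011 (little)
  opcode bits[15:12]=0x5: subi/RI
  rd@[11:9]=0x0 ⇒ R0
  imm@[8:0]=0x11 ⇒ $17

subi $17, R0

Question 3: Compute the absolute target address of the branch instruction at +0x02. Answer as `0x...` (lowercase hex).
0x86f8

@+02  little-endian(02 f0) = 0xf002
  top 4b → 0xf → bz [J]
  imm: (w>>0)&0xfff=0x2 → $2
  target = base 0x86f2 + off 0x02 + 2 + imm 2 = 0x86f8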